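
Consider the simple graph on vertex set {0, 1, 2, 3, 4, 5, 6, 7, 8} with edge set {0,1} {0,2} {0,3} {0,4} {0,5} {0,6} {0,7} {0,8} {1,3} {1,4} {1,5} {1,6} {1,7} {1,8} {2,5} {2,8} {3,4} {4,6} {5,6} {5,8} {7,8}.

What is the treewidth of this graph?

A width-3 tree decomposition is:
Bags: B1 = {0, 1, 5, 6}  B2 = {0, 1, 4, 6}  B3 = {0, 1, 5, 8}  B4 = {0, 1, 7, 8}  B5 = {0, 1, 3, 4}  B6 = {0, 2, 5, 8}
Tree: B1–B2, B1–B3, B3–B4, B2–B5, B3–B6
Every bag has size at most 4, so the width is 4 − 1 = 3 and tw(G) ≤ 3. Conversely, {0, 1, 5, 8} is a clique of size 4, and the vertices of any clique must share a bag in every tree decomposition; so some bag has ≥ 4 vertices and tw(G) ≥ 3. Therefore the treewidth is 3.

3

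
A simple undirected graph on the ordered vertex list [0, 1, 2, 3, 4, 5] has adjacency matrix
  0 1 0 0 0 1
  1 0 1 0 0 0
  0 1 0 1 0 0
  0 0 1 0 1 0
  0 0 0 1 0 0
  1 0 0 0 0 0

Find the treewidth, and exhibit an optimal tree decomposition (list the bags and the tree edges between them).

Treewidth 1.
Bags: B1 = {3, 4}  B2 = {2, 3}  B3 = {1, 2}  B4 = {0, 1}  B5 = {0, 5}
Tree: B1–B2, B2–B3, B3–B4, B4–B5

The largest bag has 2 vertices, giving width 1; this decomposition certifies tw(G) ≤ 1. Any graph with an edge has treewidth ≥ 1, and G has the edge 4–3. Combining the bounds, tw(G) = 1.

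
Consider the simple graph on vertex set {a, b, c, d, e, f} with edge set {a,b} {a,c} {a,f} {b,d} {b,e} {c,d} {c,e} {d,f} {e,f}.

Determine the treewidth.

A width-3 tree decomposition is:
Bags: B1 = {b, c, e, f}  B2 = {a, b, c, f}  B3 = {b, c, d, f}
Tree: B1–B2, B2–B3
Every bag has size at most 4, so the width is 4 − 1 = 3 and tw(G) ≤ 3. For the lower bound: the 4 vertex sets {e,f}, {a,b}, {c}, {d} are disjoint, each induces a connected subgraph, and every pair is joined by at least one edge of G. Contracting each set to a single vertex therefore yields K_{4} as a minor, and since treewidth is minor-monotone, tw(G) ≥ tw(K_{4}) = 3. Therefore the treewidth is 3.

3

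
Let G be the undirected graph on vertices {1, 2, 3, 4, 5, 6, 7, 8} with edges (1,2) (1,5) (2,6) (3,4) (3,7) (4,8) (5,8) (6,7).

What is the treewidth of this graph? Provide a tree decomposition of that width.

Treewidth 2.
Bags: B1 = {3, 6, 7}  B2 = {2, 3, 6}  B3 = {1, 2, 3}  B4 = {1, 3, 5}  B5 = {3, 5, 8}  B6 = {3, 4, 8}
Tree: B1–B2, B2–B3, B3–B4, B4–B5, B5–B6

Each bag holds 3 vertices, so the decomposition has width 2, which upper-bounds the treewidth. Since 3–7–6–2–1–5–8–4–3 is a cycle in G, G is not acyclic. Forests are exactly the graphs of treewidth ≤ 1, so tw(G) ≥ 2. Hence tw(G) = 2 exactly.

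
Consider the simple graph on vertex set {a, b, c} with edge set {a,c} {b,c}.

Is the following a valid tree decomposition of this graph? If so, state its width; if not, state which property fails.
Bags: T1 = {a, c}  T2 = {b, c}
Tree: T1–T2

Yes; width 1.

Vertex coverage: the bags together contain {a, b, c}, the full vertex set. Edge coverage: each edge of G has both endpoints in at least one bag. Running intersection: for every vertex, the bags containing it form a connected subtree. All three properties hold, so this is a valid tree decomposition of width max|bag| − 1 = 1, and hence tw(G) ≤ 1.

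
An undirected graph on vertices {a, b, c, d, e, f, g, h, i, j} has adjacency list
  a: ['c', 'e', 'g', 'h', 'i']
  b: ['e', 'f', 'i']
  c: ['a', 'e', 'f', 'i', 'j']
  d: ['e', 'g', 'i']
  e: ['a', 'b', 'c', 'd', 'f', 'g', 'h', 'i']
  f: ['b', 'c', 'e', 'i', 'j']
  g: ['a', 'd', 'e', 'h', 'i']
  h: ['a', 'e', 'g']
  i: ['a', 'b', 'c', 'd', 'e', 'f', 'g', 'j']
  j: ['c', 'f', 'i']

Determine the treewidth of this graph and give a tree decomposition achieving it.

Every bag has size at most 4, so the width is 4 − 1 = 3 and tw(G) ≤ 3. For the lower bound, the 4 vertices {a, e, g, h} are pairwise adjacent, and any tree decomposition puts a clique entirely inside one bag — forcing width ≥ 3. Combining the bounds, tw(G) = 3.

Treewidth 3.
Bags: B1 = {c, e, f, i}  B2 = {b, e, f, i}  B3 = {a, c, e, i}  B4 = {a, e, g, i}  B5 = {a, e, g, h}  B6 = {d, e, g, i}  B7 = {c, f, i, j}
Tree: B1–B2, B1–B3, B3–B4, B4–B5, B4–B6, B1–B7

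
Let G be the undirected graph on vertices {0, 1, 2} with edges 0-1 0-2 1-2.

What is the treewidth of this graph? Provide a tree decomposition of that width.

Treewidth 2.
One such decomposition:
Bags: B1 = {0, 1, 2}
Tree: (single bag)

With just one bag of size 3, the width is 3 − 1 = 2, so tw(G) ≤ 2. For the lower bound, the 3 vertices {0, 1, 2} are pairwise adjacent, and any tree decomposition puts a clique entirely inside one bag — forcing width ≥ 2. The upper and lower bounds meet at 2, so that is the treewidth.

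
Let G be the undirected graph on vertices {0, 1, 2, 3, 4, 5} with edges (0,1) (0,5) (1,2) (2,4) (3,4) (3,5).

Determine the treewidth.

A width-2 tree decomposition is:
Bags: B1 = {1, 2, 4}  B2 = {1, 3, 4}  B3 = {1, 3, 5}  B4 = {0, 1, 5}
Tree: B1–B2, B2–B3, B3–B4
Every bag has size at most 3, so the width is 3 − 1 = 2 and tw(G) ≤ 2. Since 1–2–4–3–5–0–1 is a cycle in G, G is not acyclic. Forests are exactly the graphs of treewidth ≤ 1, so tw(G) ≥ 2. Combining the bounds, tw(G) = 2.

2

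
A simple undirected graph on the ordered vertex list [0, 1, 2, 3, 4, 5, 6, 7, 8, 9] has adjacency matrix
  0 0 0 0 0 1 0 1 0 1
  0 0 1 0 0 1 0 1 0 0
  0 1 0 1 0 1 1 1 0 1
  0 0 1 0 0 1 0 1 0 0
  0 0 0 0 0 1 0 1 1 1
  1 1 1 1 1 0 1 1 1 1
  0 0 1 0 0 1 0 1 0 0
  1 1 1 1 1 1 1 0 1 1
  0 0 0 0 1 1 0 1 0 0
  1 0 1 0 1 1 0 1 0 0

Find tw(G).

3

A width-3 tree decomposition is:
Bags: B1 = {1, 2, 5, 7}  B2 = {2, 5, 6, 7}  B3 = {2, 5, 7, 9}  B4 = {4, 5, 7, 9}  B5 = {2, 3, 5, 7}  B6 = {0, 5, 7, 9}  B7 = {4, 5, 7, 8}
Tree: B1–B2, B2–B3, B3–B4, B1–B5, B4–B6, B4–B7
The largest bag has 4 vertices, giving width 3; this decomposition certifies tw(G) ≤ 3. On the other hand G contains the 4-clique {0, 5, 7, 9}. A clique must lie in a single bag of any decomposition, so no decomposition can have width below 3. Hence tw(G) = 3 exactly.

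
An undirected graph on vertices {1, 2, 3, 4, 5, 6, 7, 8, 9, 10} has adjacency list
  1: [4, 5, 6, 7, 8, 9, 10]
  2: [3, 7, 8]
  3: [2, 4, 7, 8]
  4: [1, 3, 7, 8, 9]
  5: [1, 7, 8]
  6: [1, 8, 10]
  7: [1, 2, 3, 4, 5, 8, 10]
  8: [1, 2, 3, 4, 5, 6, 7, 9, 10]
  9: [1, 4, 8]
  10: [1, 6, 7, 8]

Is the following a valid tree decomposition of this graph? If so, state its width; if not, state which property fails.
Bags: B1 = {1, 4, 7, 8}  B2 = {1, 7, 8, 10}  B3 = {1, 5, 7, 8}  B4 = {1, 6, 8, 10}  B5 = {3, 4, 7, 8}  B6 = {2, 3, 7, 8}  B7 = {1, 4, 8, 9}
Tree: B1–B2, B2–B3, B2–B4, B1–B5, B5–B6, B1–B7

Yes; width 3.

Checking the three conditions: (i) the bags cover all of {1, 2, 3, 4, 5, 6, 7, 8, 9, 10}; (ii) for each edge, some bag contains both endpoints; (iii) the bags containing any fixed vertex form a subtree. All hold, so the decomposition is valid with width 4 − 1 = 3.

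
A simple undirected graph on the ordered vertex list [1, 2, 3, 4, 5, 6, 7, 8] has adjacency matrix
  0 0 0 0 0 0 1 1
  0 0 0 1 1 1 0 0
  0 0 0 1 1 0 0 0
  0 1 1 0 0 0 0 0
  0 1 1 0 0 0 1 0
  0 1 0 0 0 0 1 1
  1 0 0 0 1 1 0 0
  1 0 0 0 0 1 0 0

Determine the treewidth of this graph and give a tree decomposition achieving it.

Each bag holds 3 vertices, so the decomposition has width 2, which upper-bounds the treewidth. The edges 1–8–6–7–1 form a cycle, so G is not a tree and its treewidth is at least 2. Hence tw(G) = 2 exactly.

Treewidth 2.
One such decomposition:
Bags: B1 = {1, 7, 8}  B2 = {6, 7, 8}  B3 = {5, 6, 7}  B4 = {2, 5, 6}  B5 = {2, 3, 5}  B6 = {2, 3, 4}
Tree: B1–B2, B2–B3, B3–B4, B4–B5, B5–B6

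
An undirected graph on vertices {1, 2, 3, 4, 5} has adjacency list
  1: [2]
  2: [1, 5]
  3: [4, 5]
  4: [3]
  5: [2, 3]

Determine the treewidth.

1

A width-1 tree decomposition is:
Bags: B1 = {3, 5}  B2 = {2, 5}  B3 = {3, 4}  B4 = {1, 2}
Tree: B1–B2, B1–B3, B2–B4
Every bag has size at most 2, so the width is 2 − 1 = 1 and tw(G) ≤ 1. G has an edge, so its treewidth is at least 1. Combining the bounds, tw(G) = 1.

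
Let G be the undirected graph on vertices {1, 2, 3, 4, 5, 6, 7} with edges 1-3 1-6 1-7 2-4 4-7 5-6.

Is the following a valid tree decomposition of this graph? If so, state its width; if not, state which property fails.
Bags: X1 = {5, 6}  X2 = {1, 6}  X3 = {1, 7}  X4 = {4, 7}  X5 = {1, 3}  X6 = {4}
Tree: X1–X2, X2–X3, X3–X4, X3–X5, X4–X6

No — vertex 2 appears in no bag.

A tree decomposition must satisfy three properties: every vertex lies in some bag; for every edge, both endpoints lie together in some bag; and for every vertex, the bags containing it form a connected subtree. Here vertex 2 appears in no bag, so the decomposition is invalid.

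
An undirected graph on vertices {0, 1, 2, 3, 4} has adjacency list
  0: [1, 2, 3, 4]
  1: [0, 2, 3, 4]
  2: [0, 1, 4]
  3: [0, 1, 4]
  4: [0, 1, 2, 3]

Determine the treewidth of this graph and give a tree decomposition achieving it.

Treewidth 3.
One optimal decomposition is:
Bags: B1 = {0, 1, 3, 4}  B2 = {0, 1, 2, 4}
Tree: B1–B2

Every bag has size at most 4, so the width is 4 − 1 = 3 and tw(G) ≤ 3. On the other hand G contains the 4-clique {0, 1, 2, 4}. A clique must lie in a single bag of any decomposition, so no decomposition can have width below 3. Therefore the treewidth is 3.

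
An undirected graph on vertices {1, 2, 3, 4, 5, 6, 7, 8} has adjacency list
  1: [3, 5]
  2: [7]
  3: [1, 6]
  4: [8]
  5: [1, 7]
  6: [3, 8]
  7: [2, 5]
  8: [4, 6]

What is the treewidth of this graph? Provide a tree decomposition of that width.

Every bag has size at most 2, so the width is 2 − 1 = 1 and tw(G) ≤ 1. Any graph with an edge has treewidth ≥ 1, and G has the edge 2–7. The upper and lower bounds meet at 1, so that is the treewidth.

Treewidth 1.
One such decomposition:
Bags: B1 = {2, 7}  B2 = {5, 7}  B3 = {1, 5}  B4 = {1, 3}  B5 = {3, 6}  B6 = {6, 8}  B7 = {4, 8}
Tree: B1–B2, B2–B3, B3–B4, B4–B5, B5–B6, B6–B7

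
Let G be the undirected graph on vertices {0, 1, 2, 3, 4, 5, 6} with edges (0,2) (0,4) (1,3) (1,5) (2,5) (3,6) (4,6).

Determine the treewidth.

A width-2 tree decomposition is:
Bags: B1 = {1, 3, 5}  B2 = {2, 3, 5}  B3 = {0, 2, 3}  B4 = {0, 3, 4}  B5 = {3, 4, 6}
Tree: B1–B2, B2–B3, B3–B4, B4–B5
Every bag has size at most 3, so the width is 3 − 1 = 2 and tw(G) ≤ 2. The edges 3–1–5–2–0–4–6–3 form a cycle, so G is not a tree and its treewidth is at least 2. Combining the bounds, tw(G) = 2.

2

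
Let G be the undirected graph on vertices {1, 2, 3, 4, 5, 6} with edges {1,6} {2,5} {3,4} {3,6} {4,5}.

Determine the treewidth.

A width-1 tree decomposition is:
Bags: B1 = {1, 6}  B2 = {3, 6}  B3 = {3, 4}  B4 = {4, 5}  B5 = {2, 5}
Tree: B1–B2, B2–B3, B3–B4, B4–B5
Every bag has size at most 2, so the width is 2 − 1 = 1 and tw(G) ≤ 1. Any graph with an edge has treewidth ≥ 1, and G has the edge 1–6. The upper and lower bounds meet at 1, so that is the treewidth.

1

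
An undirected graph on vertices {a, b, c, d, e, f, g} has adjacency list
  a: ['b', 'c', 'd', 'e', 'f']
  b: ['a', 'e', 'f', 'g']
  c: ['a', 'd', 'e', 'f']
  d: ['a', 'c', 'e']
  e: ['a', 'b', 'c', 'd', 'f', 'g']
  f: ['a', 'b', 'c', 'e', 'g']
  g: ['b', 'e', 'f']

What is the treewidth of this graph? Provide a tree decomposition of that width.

Every bag has size at most 4, so the width is 4 − 1 = 3 and tw(G) ≤ 3. Conversely, {a, c, d, e} is a clique of size 4, and the vertices of any clique must share a bag in every tree decomposition; so some bag has ≥ 4 vertices and tw(G) ≥ 3. Combining the bounds, tw(G) = 3.

Treewidth 3.
One optimal decomposition is:
Bags: B1 = {a, b, e, f}  B2 = {a, c, e, f}  B3 = {b, e, f, g}  B4 = {a, c, d, e}
Tree: B1–B2, B1–B3, B2–B4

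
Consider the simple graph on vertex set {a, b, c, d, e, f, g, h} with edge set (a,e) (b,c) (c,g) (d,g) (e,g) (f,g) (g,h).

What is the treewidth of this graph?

1

A width-1 tree decomposition is:
Bags: B1 = {d, g}  B2 = {g, h}  B3 = {c, g}  B4 = {b, c}  B5 = {e, g}  B6 = {f, g}  B7 = {a, e}
Tree: B1–B2, B1–B3, B3–B4, B1–B5, B5–B6, B5–B7
Each bag holds 2 vertices, so the decomposition has width 1, which upper-bounds the treewidth. G has an edge, so its treewidth is at least 1. Hence tw(G) = 1 exactly.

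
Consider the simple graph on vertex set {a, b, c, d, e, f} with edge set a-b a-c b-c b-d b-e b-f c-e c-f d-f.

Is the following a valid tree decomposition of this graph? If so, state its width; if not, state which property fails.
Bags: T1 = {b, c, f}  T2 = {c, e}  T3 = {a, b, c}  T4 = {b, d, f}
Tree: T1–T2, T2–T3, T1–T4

No — edge (b,e) lies in no bag.

A tree decomposition must satisfy three properties: every vertex lies in some bag; for every edge, both endpoints lie together in some bag; and for every vertex, the bags containing it form a connected subtree. Here edge (b,e) lies in no bag, so the decomposition is invalid.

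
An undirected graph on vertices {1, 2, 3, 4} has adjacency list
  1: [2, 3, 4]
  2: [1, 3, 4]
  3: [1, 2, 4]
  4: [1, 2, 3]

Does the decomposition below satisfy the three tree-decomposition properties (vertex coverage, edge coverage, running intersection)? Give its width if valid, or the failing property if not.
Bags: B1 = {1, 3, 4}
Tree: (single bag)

No — vertex 2 appears in no bag.

A tree decomposition must satisfy three properties: every vertex lies in some bag; for every edge, both endpoints lie together in some bag; and for every vertex, the bags containing it form a connected subtree. Here vertex 2 appears in no bag, so the decomposition is invalid.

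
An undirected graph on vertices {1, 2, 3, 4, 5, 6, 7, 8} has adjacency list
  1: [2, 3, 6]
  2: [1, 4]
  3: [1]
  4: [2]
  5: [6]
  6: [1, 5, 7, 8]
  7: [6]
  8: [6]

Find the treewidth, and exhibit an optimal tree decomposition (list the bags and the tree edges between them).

Each bag holds 2 vertices, so the decomposition has width 1, which upper-bounds the treewidth. Any graph with an edge has treewidth ≥ 1, and G has the edge 1–3. Therefore the treewidth is 1.

Treewidth 1.
One such decomposition:
Bags: B1 = {1, 3}  B2 = {1, 2}  B3 = {2, 4}  B4 = {1, 6}  B5 = {6, 8}  B6 = {5, 6}  B7 = {6, 7}
Tree: B1–B2, B2–B3, B2–B4, B4–B5, B5–B6, B4–B7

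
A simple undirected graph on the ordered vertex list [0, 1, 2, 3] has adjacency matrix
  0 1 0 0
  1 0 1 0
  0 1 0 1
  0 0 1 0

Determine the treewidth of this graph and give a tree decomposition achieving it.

Every bag has size at most 2, so the width is 2 − 1 = 1 and tw(G) ≤ 1. Since G has at least one edge (e.g. 0–1), it is not an edgeless graph, so tw(G) ≥ 1. Hence tw(G) = 1 exactly.

Treewidth 1.
One optimal decomposition is:
Bags: B1 = {0, 1}  B2 = {1, 2}  B3 = {2, 3}
Tree: B1–B2, B2–B3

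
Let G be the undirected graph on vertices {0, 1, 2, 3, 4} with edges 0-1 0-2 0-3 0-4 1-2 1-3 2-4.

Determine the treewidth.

A width-2 tree decomposition is:
Bags: B1 = {0, 1, 3}  B2 = {0, 1, 2}  B3 = {0, 2, 4}
Tree: B1–B2, B2–B3
Each bag holds 3 vertices, so the decomposition has width 2, which upper-bounds the treewidth. Conversely, {0, 1, 2} is a clique of size 3, and the vertices of any clique must share a bag in every tree decomposition; so some bag has ≥ 3 vertices and tw(G) ≥ 2. Therefore the treewidth is 2.

2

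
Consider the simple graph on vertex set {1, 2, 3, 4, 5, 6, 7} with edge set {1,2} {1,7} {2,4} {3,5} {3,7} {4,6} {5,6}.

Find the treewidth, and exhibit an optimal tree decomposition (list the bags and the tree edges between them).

Each bag holds 3 vertices, so the decomposition has width 2, which upper-bounds the treewidth. The edges 1–7–3–5–6–4–2–1 form a cycle, so G is not a tree and its treewidth is at least 2. The upper and lower bounds meet at 2, so that is the treewidth.

Treewidth 2.
One such decomposition:
Bags: B1 = {1, 3, 7}  B2 = {1, 3, 5}  B3 = {1, 5, 6}  B4 = {1, 4, 6}  B5 = {1, 2, 4}
Tree: B1–B2, B2–B3, B3–B4, B4–B5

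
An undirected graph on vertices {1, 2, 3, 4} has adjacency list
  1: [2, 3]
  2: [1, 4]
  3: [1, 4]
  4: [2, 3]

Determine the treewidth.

2

A width-2 tree decomposition is:
Bags: B1 = {2, 3, 4}  B2 = {1, 2, 3}
Tree: B1–B2
Each bag holds 3 vertices, so the decomposition has width 2, which upper-bounds the treewidth. For the lower bound, G contains the cycle 3–4–2–1–3, so G is not a forest; only forests have treewidth ≤ 1, hence tw(G) ≥ 2. Combining the bounds, tw(G) = 2.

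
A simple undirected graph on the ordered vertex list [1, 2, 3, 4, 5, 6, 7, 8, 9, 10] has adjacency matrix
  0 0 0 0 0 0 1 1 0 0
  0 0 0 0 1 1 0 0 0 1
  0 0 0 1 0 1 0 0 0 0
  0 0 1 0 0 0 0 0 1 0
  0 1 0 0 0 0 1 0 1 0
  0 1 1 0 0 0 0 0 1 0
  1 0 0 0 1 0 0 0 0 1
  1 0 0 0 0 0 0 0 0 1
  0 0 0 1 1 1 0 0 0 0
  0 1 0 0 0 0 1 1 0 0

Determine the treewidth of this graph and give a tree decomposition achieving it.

The largest bag has 3 vertices, giving width 2; this decomposition certifies tw(G) ≤ 2. Since 8–1–7–10–8 is a cycle in G, G is not acyclic. Forests are exactly the graphs of treewidth ≤ 1, so tw(G) ≥ 2. Combining the bounds, tw(G) = 2.

Treewidth 2.
One optimal decomposition is:
Bags: B1 = {1, 8, 10}  B2 = {1, 7, 10}  B3 = {2, 7, 10}  B4 = {2, 5, 7}  B5 = {2, 5, 6}  B6 = {5, 6, 9}  B7 = {3, 6, 9}  B8 = {3, 4, 9}
Tree: B1–B2, B2–B3, B3–B4, B4–B5, B5–B6, B6–B7, B7–B8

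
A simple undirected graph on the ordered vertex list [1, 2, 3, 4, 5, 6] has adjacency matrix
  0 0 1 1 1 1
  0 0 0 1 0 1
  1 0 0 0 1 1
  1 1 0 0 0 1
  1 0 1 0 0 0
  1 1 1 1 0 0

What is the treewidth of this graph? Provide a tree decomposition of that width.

Every bag has size at most 3, so the width is 3 − 1 = 2 and tw(G) ≤ 2. For the lower bound, the 3 vertices {1, 3, 5} are pairwise adjacent, and any tree decomposition puts a clique entirely inside one bag — forcing width ≥ 2. Combining the bounds, tw(G) = 2.

Treewidth 2.
One optimal decomposition is:
Bags: B1 = {1, 3, 5}  B2 = {1, 3, 6}  B3 = {1, 4, 6}  B4 = {2, 4, 6}
Tree: B1–B2, B2–B3, B3–B4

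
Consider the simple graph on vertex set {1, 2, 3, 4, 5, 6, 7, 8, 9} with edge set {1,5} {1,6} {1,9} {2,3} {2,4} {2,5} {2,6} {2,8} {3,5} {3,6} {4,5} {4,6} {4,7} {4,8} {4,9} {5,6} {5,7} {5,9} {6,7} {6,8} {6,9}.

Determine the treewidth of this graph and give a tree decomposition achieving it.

Treewidth 3.
One such decomposition:
Bags: B1 = {2, 4, 5, 6}  B2 = {2, 4, 6, 8}  B3 = {4, 5, 6, 9}  B4 = {2, 3, 5, 6}  B5 = {1, 5, 6, 9}  B6 = {4, 5, 6, 7}
Tree: B1–B2, B1–B3, B1–B4, B3–B5, B1–B6

Every bag has size at most 4, so the width is 4 − 1 = 3 and tw(G) ≤ 3. For the lower bound, the 4 vertices {2, 4, 6, 8} are pairwise adjacent, and any tree decomposition puts a clique entirely inside one bag — forcing width ≥ 3. Therefore the treewidth is 3.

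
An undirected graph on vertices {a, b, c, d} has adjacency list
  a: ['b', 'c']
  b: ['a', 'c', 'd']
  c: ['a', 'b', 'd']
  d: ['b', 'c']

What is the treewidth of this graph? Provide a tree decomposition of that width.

Treewidth 2.
One optimal decomposition is:
Bags: B1 = {a, b, c}  B2 = {b, c, d}
Tree: B1–B2

Every bag has size at most 3, so the width is 3 − 1 = 2 and tw(G) ≤ 2. For the lower bound, the 3 vertices {b, c, d} are pairwise adjacent, and any tree decomposition puts a clique entirely inside one bag — forcing width ≥ 2. The upper and lower bounds meet at 2, so that is the treewidth.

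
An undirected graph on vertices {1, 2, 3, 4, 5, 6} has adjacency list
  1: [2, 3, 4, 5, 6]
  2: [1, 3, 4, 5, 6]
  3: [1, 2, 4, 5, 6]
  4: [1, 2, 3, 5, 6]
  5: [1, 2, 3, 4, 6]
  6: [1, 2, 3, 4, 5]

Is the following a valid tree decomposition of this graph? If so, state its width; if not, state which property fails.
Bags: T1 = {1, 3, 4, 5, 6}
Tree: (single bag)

No — vertex 2 appears in no bag.

A tree decomposition must satisfy three properties: every vertex lies in some bag; for every edge, both endpoints lie together in some bag; and for every vertex, the bags containing it form a connected subtree. Here vertex 2 appears in no bag, so the decomposition is invalid.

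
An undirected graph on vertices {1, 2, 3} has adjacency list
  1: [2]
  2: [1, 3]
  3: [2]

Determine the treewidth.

1

A width-1 tree decomposition is:
Bags: B1 = {1, 2}  B2 = {2, 3}
Tree: B1–B2
Each bag holds 2 vertices, so the decomposition has width 1, which upper-bounds the treewidth. G has an edge, so its treewidth is at least 1. Combining the bounds, tw(G) = 1.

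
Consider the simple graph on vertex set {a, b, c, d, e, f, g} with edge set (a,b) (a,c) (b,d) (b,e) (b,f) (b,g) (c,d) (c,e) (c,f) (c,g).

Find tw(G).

2

A width-2 tree decomposition is:
Bags: B1 = {b, c, g}  B2 = {b, c, d}  B3 = {b, c, f}  B4 = {b, c, e}  B5 = {a, b, c}
Tree: B1–B2, B2–B3, B3–B4, B4–B5
Each bag holds 3 vertices, so the decomposition has width 2, which upper-bounds the treewidth. The edges b–g–c–d–b form a cycle, so G is not a tree and its treewidth is at least 2. Combining the bounds, tw(G) = 2.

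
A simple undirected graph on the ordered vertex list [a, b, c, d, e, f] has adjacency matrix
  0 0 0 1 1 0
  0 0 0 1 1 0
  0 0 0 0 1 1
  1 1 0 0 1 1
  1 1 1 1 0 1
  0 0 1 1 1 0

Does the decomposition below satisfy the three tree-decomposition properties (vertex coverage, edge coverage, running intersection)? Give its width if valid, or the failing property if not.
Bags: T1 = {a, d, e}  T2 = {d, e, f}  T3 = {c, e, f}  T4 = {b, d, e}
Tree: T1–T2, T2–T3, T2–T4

Yes; width 2.

Every vertex of G appears in some bag (union = {a, b, c, d, e, f}); every edge is covered by a bag; and for each vertex v the set of bags containing v is connected in the bag tree. The decomposition is therefore valid. The largest bag has 3 vertices, so the width is 2.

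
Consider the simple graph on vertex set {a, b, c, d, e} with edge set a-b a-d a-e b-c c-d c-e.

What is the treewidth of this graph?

2

A width-2 tree decomposition is:
Bags: B1 = {a, c, e}  B2 = {a, b, c}  B3 = {a, c, d}
Tree: B1–B2, B2–B3
Every bag has size at most 3, so the width is 3 − 1 = 2 and tw(G) ≤ 2. The edges a–e–c–b–a form a cycle, so G is not a tree and its treewidth is at least 2. Hence tw(G) = 2 exactly.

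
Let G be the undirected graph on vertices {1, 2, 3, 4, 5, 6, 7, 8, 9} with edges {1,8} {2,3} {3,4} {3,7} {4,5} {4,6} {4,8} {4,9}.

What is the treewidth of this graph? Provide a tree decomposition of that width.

The largest bag has 2 vertices, giving width 1; this decomposition certifies tw(G) ≤ 1. G has an edge, so its treewidth is at least 1. Hence tw(G) = 1 exactly.

Treewidth 1.
Bags: B1 = {4, 6}  B2 = {3, 4}  B3 = {4, 9}  B4 = {4, 8}  B5 = {2, 3}  B6 = {4, 5}  B7 = {3, 7}  B8 = {1, 8}
Tree: B1–B2, B1–B3, B2–B4, B2–B5, B2–B6, B5–B7, B4–B8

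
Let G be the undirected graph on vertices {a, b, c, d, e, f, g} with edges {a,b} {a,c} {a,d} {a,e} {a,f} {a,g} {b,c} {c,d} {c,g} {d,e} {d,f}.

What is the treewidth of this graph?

2

A width-2 tree decomposition is:
Bags: B1 = {a, c, d}  B2 = {a, d, e}  B3 = {a, b, c}  B4 = {a, d, f}  B5 = {a, c, g}
Tree: B1–B2, B1–B3, B1–B4, B3–B5
Each bag holds 3 vertices, so the decomposition has width 2, which upper-bounds the treewidth. On the other hand G contains the 3-clique {a, d, e}. A clique must lie in a single bag of any decomposition, so no decomposition can have width below 2. Therefore the treewidth is 2.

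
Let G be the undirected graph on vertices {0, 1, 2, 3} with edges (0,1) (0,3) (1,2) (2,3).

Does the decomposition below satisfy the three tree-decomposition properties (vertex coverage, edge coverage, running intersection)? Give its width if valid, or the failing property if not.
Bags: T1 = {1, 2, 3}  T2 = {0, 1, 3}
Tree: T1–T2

Vertex coverage: the bags together contain {0, 1, 2, 3}, the full vertex set. Edge coverage: each edge of G has both endpoints in at least one bag. Running intersection: for every vertex, the bags containing it form a connected subtree. All three properties hold, so this is a valid tree decomposition of width max|bag| − 1 = 2, and hence tw(G) ≤ 2.

Yes; width 2.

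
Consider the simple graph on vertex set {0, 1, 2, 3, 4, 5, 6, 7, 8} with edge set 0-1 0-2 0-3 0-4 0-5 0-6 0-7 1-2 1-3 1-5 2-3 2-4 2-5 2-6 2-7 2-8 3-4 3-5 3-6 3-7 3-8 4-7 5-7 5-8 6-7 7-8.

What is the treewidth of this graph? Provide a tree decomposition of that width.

The largest bag has 5 vertices, giving width 4; this decomposition certifies tw(G) ≤ 4. For the lower bound, the 5 vertices {0, 1, 2, 3, 5} are pairwise adjacent, and any tree decomposition puts a clique entirely inside one bag — forcing width ≥ 4. Hence tw(G) = 4 exactly.

Treewidth 4.
One optimal decomposition is:
Bags: B1 = {0, 1, 2, 3, 5}  B2 = {0, 2, 3, 5, 7}  B3 = {2, 3, 5, 7, 8}  B4 = {0, 2, 3, 4, 7}  B5 = {0, 2, 3, 6, 7}
Tree: B1–B2, B2–B3, B2–B4, B4–B5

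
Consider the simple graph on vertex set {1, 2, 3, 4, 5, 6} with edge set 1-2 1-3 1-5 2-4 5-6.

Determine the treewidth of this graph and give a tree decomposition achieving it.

Treewidth 1.
Bags: B1 = {1, 2}  B2 = {1, 5}  B3 = {1, 3}  B4 = {2, 4}  B5 = {5, 6}
Tree: B1–B2, B2–B3, B1–B4, B2–B5

Every bag has size at most 2, so the width is 2 − 1 = 1 and tw(G) ≤ 1. Since G has at least one edge (e.g. 1–2), it is not an edgeless graph, so tw(G) ≥ 1. Therefore the treewidth is 1.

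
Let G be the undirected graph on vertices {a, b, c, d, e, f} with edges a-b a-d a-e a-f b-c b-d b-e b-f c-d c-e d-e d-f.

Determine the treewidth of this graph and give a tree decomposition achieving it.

The largest bag has 4 vertices, giving width 3; this decomposition certifies tw(G) ≤ 3. On the other hand G contains the 4-clique {b, c, d, e}. A clique must lie in a single bag of any decomposition, so no decomposition can have width below 3. The upper and lower bounds meet at 3, so that is the treewidth.

Treewidth 3.
One optimal decomposition is:
Bags: B1 = {a, b, d, f}  B2 = {a, b, d, e}  B3 = {b, c, d, e}
Tree: B1–B2, B2–B3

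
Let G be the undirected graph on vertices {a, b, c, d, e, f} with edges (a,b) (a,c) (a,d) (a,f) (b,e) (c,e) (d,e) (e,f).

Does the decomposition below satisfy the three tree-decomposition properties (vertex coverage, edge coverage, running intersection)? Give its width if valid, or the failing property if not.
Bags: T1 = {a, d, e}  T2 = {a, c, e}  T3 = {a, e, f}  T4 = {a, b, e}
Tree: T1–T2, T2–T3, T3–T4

Checking the three conditions: (i) the bags cover all of {a, b, c, d, e, f}; (ii) for each edge, some bag contains both endpoints; (iii) the bags containing any fixed vertex form a subtree. All hold, so the decomposition is valid with width 3 − 1 = 2.

Yes; width 2.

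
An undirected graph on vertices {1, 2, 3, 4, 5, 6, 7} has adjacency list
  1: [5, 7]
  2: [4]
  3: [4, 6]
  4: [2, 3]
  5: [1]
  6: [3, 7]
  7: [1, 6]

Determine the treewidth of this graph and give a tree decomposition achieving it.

Every bag has size at most 2, so the width is 2 − 1 = 1 and tw(G) ≤ 1. G has an edge, so its treewidth is at least 1. Combining the bounds, tw(G) = 1.

Treewidth 1.
One optimal decomposition is:
Bags: B1 = {2, 4}  B2 = {3, 4}  B3 = {3, 6}  B4 = {6, 7}  B5 = {1, 7}  B6 = {1, 5}
Tree: B1–B2, B2–B3, B3–B4, B4–B5, B5–B6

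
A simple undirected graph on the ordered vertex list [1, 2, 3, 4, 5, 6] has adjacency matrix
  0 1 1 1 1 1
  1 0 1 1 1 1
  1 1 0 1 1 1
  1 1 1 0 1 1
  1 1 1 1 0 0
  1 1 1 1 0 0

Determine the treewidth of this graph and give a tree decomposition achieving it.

Treewidth 4.
Bags: B1 = {1, 2, 3, 4, 5}  B2 = {1, 2, 3, 4, 6}
Tree: B1–B2

The largest bag has 5 vertices, giving width 4; this decomposition certifies tw(G) ≤ 4. For the lower bound, the 5 vertices {1, 2, 3, 4, 5} are pairwise adjacent, and any tree decomposition puts a clique entirely inside one bag — forcing width ≥ 4. The upper and lower bounds meet at 4, so that is the treewidth.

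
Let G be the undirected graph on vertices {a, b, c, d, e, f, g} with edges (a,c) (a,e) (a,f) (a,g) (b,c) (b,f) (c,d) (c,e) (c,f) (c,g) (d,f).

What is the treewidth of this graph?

2

A width-2 tree decomposition is:
Bags: B1 = {a, c, f}  B2 = {a, c, e}  B3 = {b, c, f}  B4 = {a, c, g}  B5 = {c, d, f}
Tree: B1–B2, B1–B3, B1–B4, B3–B5
Each bag holds 3 vertices, so the decomposition has width 2, which upper-bounds the treewidth. On the other hand G contains the 3-clique {a, c, g}. A clique must lie in a single bag of any decomposition, so no decomposition can have width below 2. Hence tw(G) = 2 exactly.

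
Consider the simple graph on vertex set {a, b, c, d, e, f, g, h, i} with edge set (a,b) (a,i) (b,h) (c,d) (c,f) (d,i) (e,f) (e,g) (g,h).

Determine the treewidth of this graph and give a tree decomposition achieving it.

The largest bag has 3 vertices, giving width 2; this decomposition certifies tw(G) ≤ 2. Since h–b–a–i–d–c–f–e–g–h is a cycle in G, G is not acyclic. Forests are exactly the graphs of treewidth ≤ 1, so tw(G) ≥ 2. Hence tw(G) = 2 exactly.

Treewidth 2.
Bags: B1 = {a, b, h}  B2 = {a, h, i}  B3 = {d, h, i}  B4 = {c, d, h}  B5 = {c, f, h}  B6 = {e, f, h}  B7 = {e, g, h}
Tree: B1–B2, B2–B3, B3–B4, B4–B5, B5–B6, B6–B7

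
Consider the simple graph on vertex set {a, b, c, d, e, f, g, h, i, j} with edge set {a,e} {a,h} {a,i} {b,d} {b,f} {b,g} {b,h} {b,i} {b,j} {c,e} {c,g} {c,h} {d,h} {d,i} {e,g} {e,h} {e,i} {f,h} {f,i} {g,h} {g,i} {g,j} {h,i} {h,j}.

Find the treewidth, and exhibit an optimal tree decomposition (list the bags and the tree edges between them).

Each bag holds 4 vertices, so the decomposition has width 3, which upper-bounds the treewidth. For the lower bound, the 4 vertices {b, g, h, j} are pairwise adjacent, and any tree decomposition puts a clique entirely inside one bag — forcing width ≥ 3. Combining the bounds, tw(G) = 3.

Treewidth 3.
One such decomposition:
Bags: B1 = {b, g, h, i}  B2 = {e, g, h, i}  B3 = {c, e, g, h}  B4 = {b, d, h, i}  B5 = {b, g, h, j}  B6 = {b, f, h, i}  B7 = {a, e, h, i}
Tree: B1–B2, B2–B3, B1–B4, B1–B5, B4–B6, B2–B7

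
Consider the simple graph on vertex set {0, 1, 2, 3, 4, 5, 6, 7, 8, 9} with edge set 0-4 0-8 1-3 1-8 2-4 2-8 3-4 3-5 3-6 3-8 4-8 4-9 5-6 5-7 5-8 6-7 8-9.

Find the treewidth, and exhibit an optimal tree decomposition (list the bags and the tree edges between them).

Treewidth 2.
Bags: B1 = {3, 5, 8}  B2 = {3, 4, 8}  B3 = {3, 5, 6}  B4 = {0, 4, 8}  B5 = {2, 4, 8}  B6 = {1, 3, 8}  B7 = {5, 6, 7}  B8 = {4, 8, 9}
Tree: B1–B2, B1–B3, B2–B4, B4–B5, B2–B6, B3–B7, B4–B8

Each bag holds 3 vertices, so the decomposition has width 2, which upper-bounds the treewidth. Conversely, {1, 3, 8} is a clique of size 3, and the vertices of any clique must share a bag in every tree decomposition; so some bag has ≥ 3 vertices and tw(G) ≥ 2. Hence tw(G) = 2 exactly.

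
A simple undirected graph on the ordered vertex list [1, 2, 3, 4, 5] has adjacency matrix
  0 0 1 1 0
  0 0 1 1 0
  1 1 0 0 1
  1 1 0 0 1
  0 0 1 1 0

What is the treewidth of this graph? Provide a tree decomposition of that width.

Treewidth 2.
One such decomposition:
Bags: B1 = {3, 4, 5}  B2 = {2, 3, 4}  B3 = {1, 3, 4}
Tree: B1–B2, B2–B3

Each bag holds 3 vertices, so the decomposition has width 2, which upper-bounds the treewidth. The edges 3–5–4–2–3 form a cycle, so G is not a tree and its treewidth is at least 2. Therefore the treewidth is 2.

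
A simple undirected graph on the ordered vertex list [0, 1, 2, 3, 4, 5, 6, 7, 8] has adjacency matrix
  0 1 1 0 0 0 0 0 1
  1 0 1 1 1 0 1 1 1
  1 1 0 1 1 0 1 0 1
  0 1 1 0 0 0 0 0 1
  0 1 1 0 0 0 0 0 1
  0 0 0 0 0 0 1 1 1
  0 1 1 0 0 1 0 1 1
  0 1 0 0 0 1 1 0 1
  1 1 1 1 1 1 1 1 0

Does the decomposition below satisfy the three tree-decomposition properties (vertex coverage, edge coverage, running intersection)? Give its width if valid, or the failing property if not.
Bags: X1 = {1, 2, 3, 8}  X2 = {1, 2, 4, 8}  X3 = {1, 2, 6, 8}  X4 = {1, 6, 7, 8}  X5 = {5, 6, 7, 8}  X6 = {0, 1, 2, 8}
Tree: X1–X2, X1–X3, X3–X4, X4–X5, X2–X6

Yes; width 3.

Vertex coverage: the bags together contain {0, 1, 2, 3, 4, 5, 6, 7, 8}, the full vertex set. Edge coverage: each edge of G has both endpoints in at least one bag. Running intersection: for every vertex, the bags containing it form a connected subtree. All three properties hold, so this is a valid tree decomposition of width max|bag| − 1 = 3, and hence tw(G) ≤ 3.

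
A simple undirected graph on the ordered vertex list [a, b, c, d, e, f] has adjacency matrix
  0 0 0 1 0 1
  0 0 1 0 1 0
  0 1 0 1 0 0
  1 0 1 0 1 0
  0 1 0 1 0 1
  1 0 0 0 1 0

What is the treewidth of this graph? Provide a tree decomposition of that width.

Treewidth 2.
One such decomposition:
Bags: B1 = {b, c, d}  B2 = {b, d, e}  B3 = {a, d, e}  B4 = {a, e, f}
Tree: B1–B2, B2–B3, B3–B4

Each bag holds 3 vertices, so the decomposition has width 2, which upper-bounds the treewidth. Since c–b–e–d–c is a cycle in G, G is not acyclic. Forests are exactly the graphs of treewidth ≤ 1, so tw(G) ≥ 2. The upper and lower bounds meet at 2, so that is the treewidth.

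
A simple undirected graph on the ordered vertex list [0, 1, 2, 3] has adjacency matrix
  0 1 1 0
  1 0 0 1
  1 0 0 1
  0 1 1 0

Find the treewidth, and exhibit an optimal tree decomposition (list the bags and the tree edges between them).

Treewidth 2.
One optimal decomposition is:
Bags: B1 = {0, 1, 2}  B2 = {1, 2, 3}
Tree: B1–B2

The largest bag has 3 vertices, giving width 2; this decomposition certifies tw(G) ≤ 2. The edges 1–0–2–3–1 form a cycle, so G is not a tree and its treewidth is at least 2. The upper and lower bounds meet at 2, so that is the treewidth.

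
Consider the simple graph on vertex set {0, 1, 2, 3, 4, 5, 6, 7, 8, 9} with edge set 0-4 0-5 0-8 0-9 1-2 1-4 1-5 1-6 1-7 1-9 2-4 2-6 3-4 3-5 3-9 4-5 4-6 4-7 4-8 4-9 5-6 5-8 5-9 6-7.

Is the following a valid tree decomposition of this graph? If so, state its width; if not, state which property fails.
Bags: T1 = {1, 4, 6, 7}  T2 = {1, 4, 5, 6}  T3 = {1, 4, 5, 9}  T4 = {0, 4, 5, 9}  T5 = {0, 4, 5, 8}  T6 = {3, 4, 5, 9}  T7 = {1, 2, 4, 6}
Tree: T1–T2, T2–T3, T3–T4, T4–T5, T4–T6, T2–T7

Vertex coverage: the bags together contain {0, 1, 2, 3, 4, 5, 6, 7, 8, 9}, the full vertex set. Edge coverage: each edge of G has both endpoints in at least one bag. Running intersection: for every vertex, the bags containing it form a connected subtree. All three properties hold, so this is a valid tree decomposition of width max|bag| − 1 = 3, and hence tw(G) ≤ 3.

Yes; width 3.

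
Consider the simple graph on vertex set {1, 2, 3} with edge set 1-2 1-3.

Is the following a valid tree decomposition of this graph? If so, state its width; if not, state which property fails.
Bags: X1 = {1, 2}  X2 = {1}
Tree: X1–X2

No — vertex 3 appears in no bag.

A tree decomposition must satisfy three properties: every vertex lies in some bag; for every edge, both endpoints lie together in some bag; and for every vertex, the bags containing it form a connected subtree. Here vertex 3 appears in no bag, so the decomposition is invalid.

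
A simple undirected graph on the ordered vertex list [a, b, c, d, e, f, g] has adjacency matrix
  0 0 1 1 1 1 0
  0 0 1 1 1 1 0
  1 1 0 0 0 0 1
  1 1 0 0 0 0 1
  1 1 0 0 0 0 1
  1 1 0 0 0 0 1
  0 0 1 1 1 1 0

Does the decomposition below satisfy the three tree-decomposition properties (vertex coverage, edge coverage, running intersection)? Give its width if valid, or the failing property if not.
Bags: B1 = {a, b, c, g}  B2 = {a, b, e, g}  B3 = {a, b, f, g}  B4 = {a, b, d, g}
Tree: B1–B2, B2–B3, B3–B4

Yes; width 3.

Vertex coverage: the bags together contain {a, b, c, d, e, f, g}, the full vertex set. Edge coverage: each edge of G has both endpoints in at least one bag. Running intersection: for every vertex, the bags containing it form a connected subtree. All three properties hold, so this is a valid tree decomposition of width max|bag| − 1 = 3, and hence tw(G) ≤ 3.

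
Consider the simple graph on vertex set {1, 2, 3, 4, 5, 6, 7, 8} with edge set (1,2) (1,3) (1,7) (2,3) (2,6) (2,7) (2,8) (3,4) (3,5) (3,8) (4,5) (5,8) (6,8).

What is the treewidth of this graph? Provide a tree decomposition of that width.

Every bag has size at most 3, so the width is 3 − 1 = 2 and tw(G) ≤ 2. Conversely, {2, 3, 8} is a clique of size 3, and the vertices of any clique must share a bag in every tree decomposition; so some bag has ≥ 3 vertices and tw(G) ≥ 2. Hence tw(G) = 2 exactly.

Treewidth 2.
One such decomposition:
Bags: B1 = {2, 3, 8}  B2 = {3, 5, 8}  B3 = {2, 6, 8}  B4 = {1, 2, 3}  B5 = {3, 4, 5}  B6 = {1, 2, 7}
Tree: B1–B2, B1–B3, B1–B4, B2–B5, B4–B6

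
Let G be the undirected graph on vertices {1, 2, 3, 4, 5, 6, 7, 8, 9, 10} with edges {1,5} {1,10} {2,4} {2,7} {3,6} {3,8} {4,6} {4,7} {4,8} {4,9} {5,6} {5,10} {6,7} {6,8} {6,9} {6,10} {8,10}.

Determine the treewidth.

2

A width-2 tree decomposition is:
Bags: B1 = {3, 6, 8}  B2 = {4, 6, 8}  B3 = {4, 6, 7}  B4 = {2, 4, 7}  B5 = {4, 6, 9}  B6 = {6, 8, 10}  B7 = {5, 6, 10}  B8 = {1, 5, 10}
Tree: B1–B2, B2–B3, B3–B4, B3–B5, B1–B6, B6–B7, B7–B8
The largest bag has 3 vertices, giving width 2; this decomposition certifies tw(G) ≤ 2. Conversely, {1, 5, 10} is a clique of size 3, and the vertices of any clique must share a bag in every tree decomposition; so some bag has ≥ 3 vertices and tw(G) ≥ 2. Combining the bounds, tw(G) = 2.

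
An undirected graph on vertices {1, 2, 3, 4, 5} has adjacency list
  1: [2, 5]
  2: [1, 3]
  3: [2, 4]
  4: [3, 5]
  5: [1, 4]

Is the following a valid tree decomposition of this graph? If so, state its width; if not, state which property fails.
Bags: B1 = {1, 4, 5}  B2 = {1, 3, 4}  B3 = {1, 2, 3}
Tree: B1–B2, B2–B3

Yes; width 2.

Vertex coverage: the bags together contain {1, 2, 3, 4, 5}, the full vertex set. Edge coverage: each edge of G has both endpoints in at least one bag. Running intersection: for every vertex, the bags containing it form a connected subtree. All three properties hold, so this is a valid tree decomposition of width max|bag| − 1 = 2, and hence tw(G) ≤ 2.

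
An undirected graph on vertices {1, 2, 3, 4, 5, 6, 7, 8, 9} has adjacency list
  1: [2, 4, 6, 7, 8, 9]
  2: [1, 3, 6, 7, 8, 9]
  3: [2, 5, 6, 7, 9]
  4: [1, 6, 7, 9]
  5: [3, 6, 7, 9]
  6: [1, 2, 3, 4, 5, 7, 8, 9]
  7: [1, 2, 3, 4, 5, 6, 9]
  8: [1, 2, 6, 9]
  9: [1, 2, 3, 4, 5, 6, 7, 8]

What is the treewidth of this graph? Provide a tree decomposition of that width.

Treewidth 4.
One such decomposition:
Bags: B1 = {1, 2, 6, 8, 9}  B2 = {1, 2, 6, 7, 9}  B3 = {1, 4, 6, 7, 9}  B4 = {2, 3, 6, 7, 9}  B5 = {3, 5, 6, 7, 9}
Tree: B1–B2, B2–B3, B2–B4, B4–B5

The largest bag has 5 vertices, giving width 4; this decomposition certifies tw(G) ≤ 4. On the other hand G contains the 5-clique {1, 2, 6, 8, 9}. A clique must lie in a single bag of any decomposition, so no decomposition can have width below 4. Therefore the treewidth is 4.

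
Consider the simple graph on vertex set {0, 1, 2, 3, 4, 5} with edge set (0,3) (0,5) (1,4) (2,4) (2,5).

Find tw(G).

A width-1 tree decomposition is:
Bags: B1 = {0, 3}  B2 = {0, 5}  B3 = {2, 5}  B4 = {2, 4}  B5 = {1, 4}
Tree: B1–B2, B2–B3, B3–B4, B4–B5
Every bag has size at most 2, so the width is 2 − 1 = 1 and tw(G) ≤ 1. Any graph with an edge has treewidth ≥ 1, and G has the edge 3–0. Therefore the treewidth is 1.

1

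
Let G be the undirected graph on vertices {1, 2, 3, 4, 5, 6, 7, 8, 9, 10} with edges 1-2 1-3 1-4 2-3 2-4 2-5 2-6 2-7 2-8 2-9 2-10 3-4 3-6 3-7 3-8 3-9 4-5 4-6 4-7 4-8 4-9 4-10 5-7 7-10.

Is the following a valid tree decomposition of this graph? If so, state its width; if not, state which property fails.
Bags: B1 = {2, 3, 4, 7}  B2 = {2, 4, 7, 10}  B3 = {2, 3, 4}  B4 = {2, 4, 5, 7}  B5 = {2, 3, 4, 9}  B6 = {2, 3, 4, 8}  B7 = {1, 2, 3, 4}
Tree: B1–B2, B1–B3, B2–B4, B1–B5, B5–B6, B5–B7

No — vertex 6 appears in no bag.

A tree decomposition must satisfy three properties: every vertex lies in some bag; for every edge, both endpoints lie together in some bag; and for every vertex, the bags containing it form a connected subtree. Here vertex 6 appears in no bag, so the decomposition is invalid.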